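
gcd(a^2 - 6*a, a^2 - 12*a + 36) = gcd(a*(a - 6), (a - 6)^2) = a - 6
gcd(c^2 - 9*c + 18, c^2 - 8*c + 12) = c - 6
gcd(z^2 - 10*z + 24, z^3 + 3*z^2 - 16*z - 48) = z - 4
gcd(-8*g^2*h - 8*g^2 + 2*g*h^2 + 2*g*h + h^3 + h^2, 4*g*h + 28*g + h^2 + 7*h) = 4*g + h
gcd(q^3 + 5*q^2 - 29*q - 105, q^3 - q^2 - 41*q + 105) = q^2 + 2*q - 35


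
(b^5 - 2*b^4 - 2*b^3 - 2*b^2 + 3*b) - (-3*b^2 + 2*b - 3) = b^5 - 2*b^4 - 2*b^3 + b^2 + b + 3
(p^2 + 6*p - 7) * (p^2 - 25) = p^4 + 6*p^3 - 32*p^2 - 150*p + 175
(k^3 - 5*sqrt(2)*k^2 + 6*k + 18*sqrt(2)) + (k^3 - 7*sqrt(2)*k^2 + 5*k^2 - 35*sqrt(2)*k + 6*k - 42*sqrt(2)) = 2*k^3 - 12*sqrt(2)*k^2 + 5*k^2 - 35*sqrt(2)*k + 12*k - 24*sqrt(2)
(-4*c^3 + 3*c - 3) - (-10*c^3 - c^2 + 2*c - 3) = 6*c^3 + c^2 + c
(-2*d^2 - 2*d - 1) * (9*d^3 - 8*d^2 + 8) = -18*d^5 - 2*d^4 + 7*d^3 - 8*d^2 - 16*d - 8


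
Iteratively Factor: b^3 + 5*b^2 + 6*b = (b)*(b^2 + 5*b + 6) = b*(b + 3)*(b + 2)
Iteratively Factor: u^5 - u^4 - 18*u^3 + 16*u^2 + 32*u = (u - 4)*(u^4 + 3*u^3 - 6*u^2 - 8*u) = (u - 4)*(u + 1)*(u^3 + 2*u^2 - 8*u) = u*(u - 4)*(u + 1)*(u^2 + 2*u - 8) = u*(u - 4)*(u + 1)*(u + 4)*(u - 2)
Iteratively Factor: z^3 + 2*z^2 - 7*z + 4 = (z - 1)*(z^2 + 3*z - 4) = (z - 1)*(z + 4)*(z - 1)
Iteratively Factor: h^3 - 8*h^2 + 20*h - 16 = (h - 2)*(h^2 - 6*h + 8) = (h - 4)*(h - 2)*(h - 2)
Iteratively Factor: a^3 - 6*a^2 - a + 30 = (a - 5)*(a^2 - a - 6) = (a - 5)*(a + 2)*(a - 3)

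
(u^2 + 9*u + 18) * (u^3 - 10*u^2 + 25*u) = u^5 - u^4 - 47*u^3 + 45*u^2 + 450*u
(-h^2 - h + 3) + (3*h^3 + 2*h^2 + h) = 3*h^3 + h^2 + 3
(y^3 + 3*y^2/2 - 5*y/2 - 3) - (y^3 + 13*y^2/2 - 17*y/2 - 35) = -5*y^2 + 6*y + 32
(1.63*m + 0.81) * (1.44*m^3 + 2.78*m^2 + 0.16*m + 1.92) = 2.3472*m^4 + 5.6978*m^3 + 2.5126*m^2 + 3.2592*m + 1.5552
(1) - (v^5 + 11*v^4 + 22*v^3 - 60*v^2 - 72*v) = -v^5 - 11*v^4 - 22*v^3 + 60*v^2 + 72*v + 1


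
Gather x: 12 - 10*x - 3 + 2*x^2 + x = 2*x^2 - 9*x + 9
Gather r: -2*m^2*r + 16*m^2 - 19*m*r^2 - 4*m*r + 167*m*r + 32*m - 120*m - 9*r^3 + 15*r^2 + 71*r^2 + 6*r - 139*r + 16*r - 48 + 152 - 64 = 16*m^2 - 88*m - 9*r^3 + r^2*(86 - 19*m) + r*(-2*m^2 + 163*m - 117) + 40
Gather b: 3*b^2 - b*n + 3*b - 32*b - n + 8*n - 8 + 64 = 3*b^2 + b*(-n - 29) + 7*n + 56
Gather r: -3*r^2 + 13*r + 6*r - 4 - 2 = -3*r^2 + 19*r - 6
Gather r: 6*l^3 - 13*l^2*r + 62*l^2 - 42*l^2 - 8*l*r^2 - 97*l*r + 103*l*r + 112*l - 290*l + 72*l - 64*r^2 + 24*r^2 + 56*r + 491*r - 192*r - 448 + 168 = 6*l^3 + 20*l^2 - 106*l + r^2*(-8*l - 40) + r*(-13*l^2 + 6*l + 355) - 280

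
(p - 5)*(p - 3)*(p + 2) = p^3 - 6*p^2 - p + 30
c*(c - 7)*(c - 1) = c^3 - 8*c^2 + 7*c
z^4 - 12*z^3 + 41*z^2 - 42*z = z*(z - 7)*(z - 3)*(z - 2)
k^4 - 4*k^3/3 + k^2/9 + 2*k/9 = k*(k - 1)*(k - 2/3)*(k + 1/3)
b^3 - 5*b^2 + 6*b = b*(b - 3)*(b - 2)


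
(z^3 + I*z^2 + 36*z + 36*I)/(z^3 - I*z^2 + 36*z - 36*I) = (z + I)/(z - I)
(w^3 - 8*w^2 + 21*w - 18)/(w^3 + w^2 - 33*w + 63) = (w - 2)/(w + 7)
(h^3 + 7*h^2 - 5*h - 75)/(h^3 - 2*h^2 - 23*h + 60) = (h + 5)/(h - 4)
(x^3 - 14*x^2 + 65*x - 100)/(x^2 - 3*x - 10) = (x^2 - 9*x + 20)/(x + 2)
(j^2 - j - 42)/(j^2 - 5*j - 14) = (j + 6)/(j + 2)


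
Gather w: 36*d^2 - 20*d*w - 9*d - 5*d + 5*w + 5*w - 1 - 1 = 36*d^2 - 14*d + w*(10 - 20*d) - 2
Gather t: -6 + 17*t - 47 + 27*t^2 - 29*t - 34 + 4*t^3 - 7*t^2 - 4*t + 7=4*t^3 + 20*t^2 - 16*t - 80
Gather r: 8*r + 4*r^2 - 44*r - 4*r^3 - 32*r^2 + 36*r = -4*r^3 - 28*r^2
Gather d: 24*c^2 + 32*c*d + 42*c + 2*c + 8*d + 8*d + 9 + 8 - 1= 24*c^2 + 44*c + d*(32*c + 16) + 16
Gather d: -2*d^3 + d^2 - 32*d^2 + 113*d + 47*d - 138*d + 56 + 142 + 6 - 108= -2*d^3 - 31*d^2 + 22*d + 96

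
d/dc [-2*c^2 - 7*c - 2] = -4*c - 7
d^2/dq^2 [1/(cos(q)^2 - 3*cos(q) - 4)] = (4*sin(q)^4 - 27*sin(q)^2 - 3*cos(q)/4 - 9*cos(3*q)/4 - 3)/(sin(q)^2 + 3*cos(q) + 3)^3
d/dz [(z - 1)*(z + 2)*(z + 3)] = 3*z^2 + 8*z + 1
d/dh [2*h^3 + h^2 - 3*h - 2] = 6*h^2 + 2*h - 3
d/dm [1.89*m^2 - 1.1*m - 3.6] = 3.78*m - 1.1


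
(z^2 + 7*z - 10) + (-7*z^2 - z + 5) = -6*z^2 + 6*z - 5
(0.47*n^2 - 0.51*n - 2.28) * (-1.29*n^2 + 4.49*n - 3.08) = -0.6063*n^4 + 2.7682*n^3 - 0.7963*n^2 - 8.6664*n + 7.0224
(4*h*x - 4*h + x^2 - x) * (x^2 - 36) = 4*h*x^3 - 4*h*x^2 - 144*h*x + 144*h + x^4 - x^3 - 36*x^2 + 36*x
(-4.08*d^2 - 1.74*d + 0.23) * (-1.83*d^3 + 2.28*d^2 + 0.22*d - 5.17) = 7.4664*d^5 - 6.1182*d^4 - 5.2857*d^3 + 21.2352*d^2 + 9.0464*d - 1.1891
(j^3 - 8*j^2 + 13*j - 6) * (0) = 0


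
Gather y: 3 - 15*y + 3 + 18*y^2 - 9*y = 18*y^2 - 24*y + 6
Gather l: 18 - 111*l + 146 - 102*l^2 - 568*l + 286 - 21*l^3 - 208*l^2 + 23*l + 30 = -21*l^3 - 310*l^2 - 656*l + 480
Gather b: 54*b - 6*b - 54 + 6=48*b - 48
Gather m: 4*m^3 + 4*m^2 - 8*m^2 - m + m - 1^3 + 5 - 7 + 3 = 4*m^3 - 4*m^2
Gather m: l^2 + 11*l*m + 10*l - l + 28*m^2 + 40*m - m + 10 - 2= l^2 + 9*l + 28*m^2 + m*(11*l + 39) + 8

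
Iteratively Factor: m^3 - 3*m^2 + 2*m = (m)*(m^2 - 3*m + 2) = m*(m - 1)*(m - 2)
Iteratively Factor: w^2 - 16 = (w + 4)*(w - 4)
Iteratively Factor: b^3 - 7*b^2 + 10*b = (b)*(b^2 - 7*b + 10) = b*(b - 5)*(b - 2)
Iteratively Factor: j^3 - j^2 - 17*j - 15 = (j + 3)*(j^2 - 4*j - 5) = (j + 1)*(j + 3)*(j - 5)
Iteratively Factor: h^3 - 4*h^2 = (h)*(h^2 - 4*h) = h*(h - 4)*(h)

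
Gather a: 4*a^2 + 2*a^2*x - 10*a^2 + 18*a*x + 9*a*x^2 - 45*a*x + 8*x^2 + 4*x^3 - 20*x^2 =a^2*(2*x - 6) + a*(9*x^2 - 27*x) + 4*x^3 - 12*x^2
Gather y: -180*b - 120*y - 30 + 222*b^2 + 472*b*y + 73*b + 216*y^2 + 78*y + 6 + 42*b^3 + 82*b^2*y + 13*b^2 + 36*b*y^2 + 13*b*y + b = 42*b^3 + 235*b^2 - 106*b + y^2*(36*b + 216) + y*(82*b^2 + 485*b - 42) - 24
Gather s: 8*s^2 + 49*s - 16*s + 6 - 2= 8*s^2 + 33*s + 4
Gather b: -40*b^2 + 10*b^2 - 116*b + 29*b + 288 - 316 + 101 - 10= -30*b^2 - 87*b + 63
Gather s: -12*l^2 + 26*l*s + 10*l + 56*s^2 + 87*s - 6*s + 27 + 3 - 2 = -12*l^2 + 10*l + 56*s^2 + s*(26*l + 81) + 28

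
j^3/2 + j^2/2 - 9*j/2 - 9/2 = (j/2 + 1/2)*(j - 3)*(j + 3)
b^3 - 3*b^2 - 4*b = b*(b - 4)*(b + 1)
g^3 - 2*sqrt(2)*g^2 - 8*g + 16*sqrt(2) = (g - 2*sqrt(2))^2*(g + 2*sqrt(2))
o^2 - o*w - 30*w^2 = (o - 6*w)*(o + 5*w)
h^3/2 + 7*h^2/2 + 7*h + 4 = (h/2 + 1)*(h + 1)*(h + 4)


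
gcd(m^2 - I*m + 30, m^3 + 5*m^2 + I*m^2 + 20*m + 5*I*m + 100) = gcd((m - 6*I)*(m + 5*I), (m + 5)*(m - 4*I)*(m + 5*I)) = m + 5*I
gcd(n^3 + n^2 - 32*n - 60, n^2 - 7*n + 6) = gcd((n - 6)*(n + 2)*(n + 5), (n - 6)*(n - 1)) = n - 6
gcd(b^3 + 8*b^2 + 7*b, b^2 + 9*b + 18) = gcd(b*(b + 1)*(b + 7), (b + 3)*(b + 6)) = 1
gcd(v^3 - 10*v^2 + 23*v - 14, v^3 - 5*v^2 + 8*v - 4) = v^2 - 3*v + 2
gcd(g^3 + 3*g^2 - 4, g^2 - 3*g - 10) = g + 2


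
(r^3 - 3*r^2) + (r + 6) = r^3 - 3*r^2 + r + 6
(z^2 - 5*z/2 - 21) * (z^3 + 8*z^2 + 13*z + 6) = z^5 + 11*z^4/2 - 28*z^3 - 389*z^2/2 - 288*z - 126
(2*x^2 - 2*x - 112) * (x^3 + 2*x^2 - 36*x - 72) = 2*x^5 + 2*x^4 - 188*x^3 - 296*x^2 + 4176*x + 8064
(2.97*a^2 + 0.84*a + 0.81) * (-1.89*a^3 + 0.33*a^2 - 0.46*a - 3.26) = -5.6133*a^5 - 0.6075*a^4 - 2.6199*a^3 - 9.8013*a^2 - 3.111*a - 2.6406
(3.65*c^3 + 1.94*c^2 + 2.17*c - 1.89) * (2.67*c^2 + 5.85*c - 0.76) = 9.7455*c^5 + 26.5323*c^4 + 14.3689*c^3 + 6.1738*c^2 - 12.7057*c + 1.4364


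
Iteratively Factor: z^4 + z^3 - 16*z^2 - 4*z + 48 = (z - 2)*(z^3 + 3*z^2 - 10*z - 24) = (z - 2)*(z + 4)*(z^2 - z - 6) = (z - 2)*(z + 2)*(z + 4)*(z - 3)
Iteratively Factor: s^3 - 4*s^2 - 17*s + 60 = (s - 3)*(s^2 - s - 20) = (s - 5)*(s - 3)*(s + 4)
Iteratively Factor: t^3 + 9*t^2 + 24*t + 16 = (t + 1)*(t^2 + 8*t + 16) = (t + 1)*(t + 4)*(t + 4)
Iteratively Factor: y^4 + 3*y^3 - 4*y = (y - 1)*(y^3 + 4*y^2 + 4*y) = (y - 1)*(y + 2)*(y^2 + 2*y) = (y - 1)*(y + 2)^2*(y)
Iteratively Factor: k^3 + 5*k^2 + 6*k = (k + 3)*(k^2 + 2*k) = (k + 2)*(k + 3)*(k)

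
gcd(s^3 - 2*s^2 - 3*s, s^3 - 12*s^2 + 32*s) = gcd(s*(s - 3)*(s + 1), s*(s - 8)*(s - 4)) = s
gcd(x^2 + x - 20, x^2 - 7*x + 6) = 1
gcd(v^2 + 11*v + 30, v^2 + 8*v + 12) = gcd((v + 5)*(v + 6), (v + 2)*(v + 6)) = v + 6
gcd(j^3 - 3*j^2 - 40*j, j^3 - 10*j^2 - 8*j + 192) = j - 8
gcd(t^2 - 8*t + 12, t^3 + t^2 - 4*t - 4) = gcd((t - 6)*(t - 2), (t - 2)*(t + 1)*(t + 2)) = t - 2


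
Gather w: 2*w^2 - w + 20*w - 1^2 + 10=2*w^2 + 19*w + 9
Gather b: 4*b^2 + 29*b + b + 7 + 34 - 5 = 4*b^2 + 30*b + 36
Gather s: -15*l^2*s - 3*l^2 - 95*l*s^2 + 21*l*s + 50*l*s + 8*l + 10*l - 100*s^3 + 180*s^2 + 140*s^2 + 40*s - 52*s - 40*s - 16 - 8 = -3*l^2 + 18*l - 100*s^3 + s^2*(320 - 95*l) + s*(-15*l^2 + 71*l - 52) - 24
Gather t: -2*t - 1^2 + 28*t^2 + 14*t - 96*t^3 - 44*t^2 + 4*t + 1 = -96*t^3 - 16*t^2 + 16*t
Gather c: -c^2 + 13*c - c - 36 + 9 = -c^2 + 12*c - 27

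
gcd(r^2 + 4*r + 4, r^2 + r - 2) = r + 2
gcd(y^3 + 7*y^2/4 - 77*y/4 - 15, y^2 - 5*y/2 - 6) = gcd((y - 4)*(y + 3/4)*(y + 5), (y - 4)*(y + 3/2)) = y - 4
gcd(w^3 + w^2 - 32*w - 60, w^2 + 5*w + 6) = w + 2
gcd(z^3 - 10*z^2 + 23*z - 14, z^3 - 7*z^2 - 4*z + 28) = z^2 - 9*z + 14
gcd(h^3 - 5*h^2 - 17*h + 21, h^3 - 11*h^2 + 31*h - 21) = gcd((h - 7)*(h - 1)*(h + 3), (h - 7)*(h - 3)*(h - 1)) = h^2 - 8*h + 7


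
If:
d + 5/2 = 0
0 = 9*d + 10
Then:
No Solution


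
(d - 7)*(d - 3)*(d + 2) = d^3 - 8*d^2 + d + 42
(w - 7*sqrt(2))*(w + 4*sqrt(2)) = w^2 - 3*sqrt(2)*w - 56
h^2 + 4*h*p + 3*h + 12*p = (h + 3)*(h + 4*p)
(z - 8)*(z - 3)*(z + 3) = z^3 - 8*z^2 - 9*z + 72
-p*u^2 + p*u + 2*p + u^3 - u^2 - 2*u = (-p + u)*(u - 2)*(u + 1)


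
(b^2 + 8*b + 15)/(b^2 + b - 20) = (b + 3)/(b - 4)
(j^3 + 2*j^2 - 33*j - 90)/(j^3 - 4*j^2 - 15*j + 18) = (j + 5)/(j - 1)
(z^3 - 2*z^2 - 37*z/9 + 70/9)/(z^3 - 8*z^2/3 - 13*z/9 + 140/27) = 3*(z + 2)/(3*z + 4)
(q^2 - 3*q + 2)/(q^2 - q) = (q - 2)/q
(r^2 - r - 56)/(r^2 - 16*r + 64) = (r + 7)/(r - 8)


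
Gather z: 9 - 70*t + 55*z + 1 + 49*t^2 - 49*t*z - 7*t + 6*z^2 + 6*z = 49*t^2 - 77*t + 6*z^2 + z*(61 - 49*t) + 10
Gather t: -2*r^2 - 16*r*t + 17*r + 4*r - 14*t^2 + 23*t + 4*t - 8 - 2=-2*r^2 + 21*r - 14*t^2 + t*(27 - 16*r) - 10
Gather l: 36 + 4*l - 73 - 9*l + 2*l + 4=-3*l - 33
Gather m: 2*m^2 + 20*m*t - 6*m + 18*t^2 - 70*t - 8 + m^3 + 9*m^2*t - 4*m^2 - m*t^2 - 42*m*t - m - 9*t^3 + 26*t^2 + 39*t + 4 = m^3 + m^2*(9*t - 2) + m*(-t^2 - 22*t - 7) - 9*t^3 + 44*t^2 - 31*t - 4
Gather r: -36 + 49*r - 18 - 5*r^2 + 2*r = -5*r^2 + 51*r - 54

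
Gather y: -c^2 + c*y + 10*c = -c^2 + c*y + 10*c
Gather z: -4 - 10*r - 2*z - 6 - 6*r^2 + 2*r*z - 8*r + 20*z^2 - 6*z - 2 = -6*r^2 - 18*r + 20*z^2 + z*(2*r - 8) - 12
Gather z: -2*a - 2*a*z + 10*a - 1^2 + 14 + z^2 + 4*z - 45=8*a + z^2 + z*(4 - 2*a) - 32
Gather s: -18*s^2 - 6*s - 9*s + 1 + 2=-18*s^2 - 15*s + 3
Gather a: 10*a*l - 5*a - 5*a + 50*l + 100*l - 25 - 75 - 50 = a*(10*l - 10) + 150*l - 150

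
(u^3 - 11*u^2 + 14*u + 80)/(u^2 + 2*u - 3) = (u^3 - 11*u^2 + 14*u + 80)/(u^2 + 2*u - 3)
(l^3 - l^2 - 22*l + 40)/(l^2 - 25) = (l^2 - 6*l + 8)/(l - 5)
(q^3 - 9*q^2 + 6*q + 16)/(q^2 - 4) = (q^2 - 7*q - 8)/(q + 2)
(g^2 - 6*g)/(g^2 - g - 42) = g*(6 - g)/(-g^2 + g + 42)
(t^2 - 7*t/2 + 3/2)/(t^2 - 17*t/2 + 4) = (t - 3)/(t - 8)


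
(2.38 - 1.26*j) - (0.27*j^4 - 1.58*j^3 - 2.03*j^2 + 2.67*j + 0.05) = -0.27*j^4 + 1.58*j^3 + 2.03*j^2 - 3.93*j + 2.33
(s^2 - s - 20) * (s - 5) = s^3 - 6*s^2 - 15*s + 100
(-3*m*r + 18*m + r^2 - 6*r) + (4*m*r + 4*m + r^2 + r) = m*r + 22*m + 2*r^2 - 5*r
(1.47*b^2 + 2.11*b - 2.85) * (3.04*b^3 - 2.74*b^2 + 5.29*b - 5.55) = 4.4688*b^5 + 2.3866*b^4 - 6.6691*b^3 + 10.8124*b^2 - 26.787*b + 15.8175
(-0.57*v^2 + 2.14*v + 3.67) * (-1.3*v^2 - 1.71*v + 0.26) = 0.741*v^4 - 1.8073*v^3 - 8.5786*v^2 - 5.7193*v + 0.9542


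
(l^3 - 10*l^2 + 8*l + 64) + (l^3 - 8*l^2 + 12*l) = 2*l^3 - 18*l^2 + 20*l + 64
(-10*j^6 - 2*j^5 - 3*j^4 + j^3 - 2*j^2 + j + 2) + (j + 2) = -10*j^6 - 2*j^5 - 3*j^4 + j^3 - 2*j^2 + 2*j + 4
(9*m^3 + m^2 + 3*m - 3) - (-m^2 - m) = 9*m^3 + 2*m^2 + 4*m - 3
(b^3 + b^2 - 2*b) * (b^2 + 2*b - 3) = b^5 + 3*b^4 - 3*b^3 - 7*b^2 + 6*b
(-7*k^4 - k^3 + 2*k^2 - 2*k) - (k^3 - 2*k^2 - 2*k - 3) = -7*k^4 - 2*k^3 + 4*k^2 + 3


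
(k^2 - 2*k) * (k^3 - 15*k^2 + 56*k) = k^5 - 17*k^4 + 86*k^3 - 112*k^2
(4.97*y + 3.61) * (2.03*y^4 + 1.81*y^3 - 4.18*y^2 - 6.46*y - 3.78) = 10.0891*y^5 + 16.324*y^4 - 14.2405*y^3 - 47.196*y^2 - 42.1072*y - 13.6458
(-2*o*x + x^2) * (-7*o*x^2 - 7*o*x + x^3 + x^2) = 14*o^2*x^3 + 14*o^2*x^2 - 9*o*x^4 - 9*o*x^3 + x^5 + x^4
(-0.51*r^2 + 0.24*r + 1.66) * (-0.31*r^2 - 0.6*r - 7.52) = 0.1581*r^4 + 0.2316*r^3 + 3.1766*r^2 - 2.8008*r - 12.4832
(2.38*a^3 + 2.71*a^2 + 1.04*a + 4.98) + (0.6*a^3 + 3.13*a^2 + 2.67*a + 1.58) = 2.98*a^3 + 5.84*a^2 + 3.71*a + 6.56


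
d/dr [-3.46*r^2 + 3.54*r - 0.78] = 3.54 - 6.92*r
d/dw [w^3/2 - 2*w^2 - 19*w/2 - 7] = 3*w^2/2 - 4*w - 19/2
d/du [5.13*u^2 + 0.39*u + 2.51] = 10.26*u + 0.39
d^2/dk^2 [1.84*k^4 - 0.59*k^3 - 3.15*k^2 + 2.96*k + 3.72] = 22.08*k^2 - 3.54*k - 6.3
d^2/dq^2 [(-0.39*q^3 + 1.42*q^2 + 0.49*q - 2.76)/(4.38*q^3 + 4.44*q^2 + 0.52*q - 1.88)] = (69.6525120000001*q^6 + 61.7317200000001*q^5 - 636.154704*q^4 - 691.27992*q^3 - 242.350272*q^2 - 158.32512*q - 36.573408)/(84.027672*q^9 + 255.536208*q^8 + 288.964368*q^7 + 40.003632*q^6 - 185.058144*q^5 - 133.274304*q^4 + 20.53936*q^3 + 45.553152*q^2 + 5.513664*q - 6.644672)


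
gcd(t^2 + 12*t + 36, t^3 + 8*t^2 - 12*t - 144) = t^2 + 12*t + 36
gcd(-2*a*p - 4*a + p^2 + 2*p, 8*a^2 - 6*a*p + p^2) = -2*a + p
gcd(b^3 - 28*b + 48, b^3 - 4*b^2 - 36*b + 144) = b^2 + 2*b - 24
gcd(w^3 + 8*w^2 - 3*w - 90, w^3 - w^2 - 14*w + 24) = w - 3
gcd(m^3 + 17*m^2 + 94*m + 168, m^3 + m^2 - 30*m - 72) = m + 4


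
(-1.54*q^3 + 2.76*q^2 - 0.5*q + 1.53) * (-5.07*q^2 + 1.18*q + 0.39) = 7.8078*q^5 - 15.8104*q^4 + 5.1912*q^3 - 7.2707*q^2 + 1.6104*q + 0.5967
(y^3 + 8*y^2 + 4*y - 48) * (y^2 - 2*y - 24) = y^5 + 6*y^4 - 36*y^3 - 248*y^2 + 1152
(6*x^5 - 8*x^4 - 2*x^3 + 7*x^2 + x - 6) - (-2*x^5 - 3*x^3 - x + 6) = 8*x^5 - 8*x^4 + x^3 + 7*x^2 + 2*x - 12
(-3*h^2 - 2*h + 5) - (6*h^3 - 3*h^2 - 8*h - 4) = -6*h^3 + 6*h + 9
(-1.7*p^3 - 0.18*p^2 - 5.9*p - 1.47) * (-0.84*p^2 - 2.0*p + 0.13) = 1.428*p^5 + 3.5512*p^4 + 5.095*p^3 + 13.0114*p^2 + 2.173*p - 0.1911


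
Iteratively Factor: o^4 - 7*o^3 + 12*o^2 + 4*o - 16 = (o - 2)*(o^3 - 5*o^2 + 2*o + 8) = (o - 2)^2*(o^2 - 3*o - 4) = (o - 4)*(o - 2)^2*(o + 1)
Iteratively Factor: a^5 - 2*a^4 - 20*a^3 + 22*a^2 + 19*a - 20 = (a - 1)*(a^4 - a^3 - 21*a^2 + a + 20) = (a - 5)*(a - 1)*(a^3 + 4*a^2 - a - 4) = (a - 5)*(a - 1)^2*(a^2 + 5*a + 4) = (a - 5)*(a - 1)^2*(a + 4)*(a + 1)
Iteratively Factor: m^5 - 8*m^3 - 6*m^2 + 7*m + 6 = (m + 2)*(m^4 - 2*m^3 - 4*m^2 + 2*m + 3) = (m + 1)*(m + 2)*(m^3 - 3*m^2 - m + 3) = (m + 1)^2*(m + 2)*(m^2 - 4*m + 3) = (m - 3)*(m + 1)^2*(m + 2)*(m - 1)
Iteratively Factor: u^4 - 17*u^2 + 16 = (u - 1)*(u^3 + u^2 - 16*u - 16) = (u - 1)*(u + 4)*(u^2 - 3*u - 4) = (u - 1)*(u + 1)*(u + 4)*(u - 4)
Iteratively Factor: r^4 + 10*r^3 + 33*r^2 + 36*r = (r + 3)*(r^3 + 7*r^2 + 12*r) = (r + 3)*(r + 4)*(r^2 + 3*r) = (r + 3)^2*(r + 4)*(r)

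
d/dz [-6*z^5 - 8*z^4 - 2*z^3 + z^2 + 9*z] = -30*z^4 - 32*z^3 - 6*z^2 + 2*z + 9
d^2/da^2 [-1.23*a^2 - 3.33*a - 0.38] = -2.46000000000000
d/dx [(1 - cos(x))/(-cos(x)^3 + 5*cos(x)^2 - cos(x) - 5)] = 32*(cos(x)^3 - 4*cos(x)^2 + 5*cos(x) - 3)*sin(x)/(20*sin(x)^2 + 7*cos(x) + cos(3*x))^2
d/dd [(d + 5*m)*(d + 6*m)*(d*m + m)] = m*(3*d^2 + 22*d*m + 2*d + 30*m^2 + 11*m)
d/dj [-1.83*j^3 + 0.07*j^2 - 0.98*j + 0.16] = -5.49*j^2 + 0.14*j - 0.98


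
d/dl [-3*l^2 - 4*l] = -6*l - 4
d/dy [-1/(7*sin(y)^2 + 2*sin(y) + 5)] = 2*(7*sin(y) + 1)*cos(y)/(7*sin(y)^2 + 2*sin(y) + 5)^2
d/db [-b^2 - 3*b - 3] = -2*b - 3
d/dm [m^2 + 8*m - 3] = 2*m + 8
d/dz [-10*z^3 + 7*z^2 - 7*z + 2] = -30*z^2 + 14*z - 7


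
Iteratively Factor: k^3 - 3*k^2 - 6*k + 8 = (k - 4)*(k^2 + k - 2) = (k - 4)*(k - 1)*(k + 2)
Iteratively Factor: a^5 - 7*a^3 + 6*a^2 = (a)*(a^4 - 7*a^2 + 6*a) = a^2*(a^3 - 7*a + 6) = a^2*(a - 1)*(a^2 + a - 6) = a^2*(a - 2)*(a - 1)*(a + 3)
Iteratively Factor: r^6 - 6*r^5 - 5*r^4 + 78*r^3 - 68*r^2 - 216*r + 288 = (r - 2)*(r^5 - 4*r^4 - 13*r^3 + 52*r^2 + 36*r - 144) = (r - 3)*(r - 2)*(r^4 - r^3 - 16*r^2 + 4*r + 48) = (r - 3)*(r - 2)*(r + 3)*(r^3 - 4*r^2 - 4*r + 16) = (r - 3)*(r - 2)*(r + 2)*(r + 3)*(r^2 - 6*r + 8) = (r - 3)*(r - 2)^2*(r + 2)*(r + 3)*(r - 4)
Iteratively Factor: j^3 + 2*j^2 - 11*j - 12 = (j + 1)*(j^2 + j - 12) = (j + 1)*(j + 4)*(j - 3)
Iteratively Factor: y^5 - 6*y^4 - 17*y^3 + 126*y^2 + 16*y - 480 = (y - 3)*(y^4 - 3*y^3 - 26*y^2 + 48*y + 160) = (y - 3)*(y + 2)*(y^3 - 5*y^2 - 16*y + 80) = (y - 3)*(y + 2)*(y + 4)*(y^2 - 9*y + 20) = (y - 4)*(y - 3)*(y + 2)*(y + 4)*(y - 5)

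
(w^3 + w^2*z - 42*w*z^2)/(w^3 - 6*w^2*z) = (w + 7*z)/w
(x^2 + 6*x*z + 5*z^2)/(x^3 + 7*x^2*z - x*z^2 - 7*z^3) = (x + 5*z)/(x^2 + 6*x*z - 7*z^2)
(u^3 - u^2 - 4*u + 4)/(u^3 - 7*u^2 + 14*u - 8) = (u + 2)/(u - 4)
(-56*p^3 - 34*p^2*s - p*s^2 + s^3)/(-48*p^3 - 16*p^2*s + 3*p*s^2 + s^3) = (14*p^2 + 5*p*s - s^2)/(12*p^2 + p*s - s^2)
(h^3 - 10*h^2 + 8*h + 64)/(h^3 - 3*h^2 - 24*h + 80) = (h^2 - 6*h - 16)/(h^2 + h - 20)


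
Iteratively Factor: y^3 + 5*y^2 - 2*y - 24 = (y + 4)*(y^2 + y - 6) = (y + 3)*(y + 4)*(y - 2)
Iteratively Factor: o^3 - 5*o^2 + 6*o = (o - 2)*(o^2 - 3*o) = o*(o - 2)*(o - 3)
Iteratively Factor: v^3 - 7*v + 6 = (v - 2)*(v^2 + 2*v - 3) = (v - 2)*(v - 1)*(v + 3)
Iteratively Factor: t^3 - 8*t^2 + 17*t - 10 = (t - 1)*(t^2 - 7*t + 10) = (t - 2)*(t - 1)*(t - 5)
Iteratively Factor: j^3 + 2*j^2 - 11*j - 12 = (j - 3)*(j^2 + 5*j + 4) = (j - 3)*(j + 4)*(j + 1)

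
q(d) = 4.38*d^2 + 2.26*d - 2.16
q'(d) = 8.76*d + 2.26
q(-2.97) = 29.76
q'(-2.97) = -23.76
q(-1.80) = 7.96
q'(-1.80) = -13.51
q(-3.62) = 47.06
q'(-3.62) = -29.45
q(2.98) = 43.47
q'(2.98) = 28.36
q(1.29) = 8.04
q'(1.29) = 13.56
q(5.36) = 135.79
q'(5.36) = 49.21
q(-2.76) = 24.97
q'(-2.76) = -21.92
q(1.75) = 15.21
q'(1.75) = 17.59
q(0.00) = -2.16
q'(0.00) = 2.26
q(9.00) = 372.96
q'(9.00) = 81.10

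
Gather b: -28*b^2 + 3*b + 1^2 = -28*b^2 + 3*b + 1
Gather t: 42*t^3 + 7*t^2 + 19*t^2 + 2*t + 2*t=42*t^3 + 26*t^2 + 4*t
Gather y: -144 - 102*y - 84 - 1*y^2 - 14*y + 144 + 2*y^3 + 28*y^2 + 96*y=2*y^3 + 27*y^2 - 20*y - 84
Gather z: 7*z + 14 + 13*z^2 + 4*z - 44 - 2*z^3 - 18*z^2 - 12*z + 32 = -2*z^3 - 5*z^2 - z + 2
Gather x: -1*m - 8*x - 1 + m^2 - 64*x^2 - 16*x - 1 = m^2 - m - 64*x^2 - 24*x - 2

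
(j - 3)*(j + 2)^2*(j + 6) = j^4 + 7*j^3 - 2*j^2 - 60*j - 72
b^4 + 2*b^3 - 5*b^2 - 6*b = b*(b - 2)*(b + 1)*(b + 3)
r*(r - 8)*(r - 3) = r^3 - 11*r^2 + 24*r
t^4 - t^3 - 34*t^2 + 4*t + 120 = (t - 6)*(t - 2)*(t + 2)*(t + 5)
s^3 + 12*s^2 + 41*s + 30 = (s + 1)*(s + 5)*(s + 6)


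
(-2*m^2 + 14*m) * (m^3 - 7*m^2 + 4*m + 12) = -2*m^5 + 28*m^4 - 106*m^3 + 32*m^2 + 168*m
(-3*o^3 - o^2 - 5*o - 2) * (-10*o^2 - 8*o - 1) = 30*o^5 + 34*o^4 + 61*o^3 + 61*o^2 + 21*o + 2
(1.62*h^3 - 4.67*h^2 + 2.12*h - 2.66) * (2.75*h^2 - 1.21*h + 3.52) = 4.455*h^5 - 14.8027*h^4 + 17.1831*h^3 - 26.3186*h^2 + 10.681*h - 9.3632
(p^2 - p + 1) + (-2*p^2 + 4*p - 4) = -p^2 + 3*p - 3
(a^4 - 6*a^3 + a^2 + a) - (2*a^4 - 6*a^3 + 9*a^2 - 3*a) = -a^4 - 8*a^2 + 4*a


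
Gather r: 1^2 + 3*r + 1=3*r + 2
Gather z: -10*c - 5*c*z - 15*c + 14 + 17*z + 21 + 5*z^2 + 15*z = -25*c + 5*z^2 + z*(32 - 5*c) + 35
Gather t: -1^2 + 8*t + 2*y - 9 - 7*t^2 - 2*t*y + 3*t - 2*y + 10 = -7*t^2 + t*(11 - 2*y)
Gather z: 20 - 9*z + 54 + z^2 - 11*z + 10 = z^2 - 20*z + 84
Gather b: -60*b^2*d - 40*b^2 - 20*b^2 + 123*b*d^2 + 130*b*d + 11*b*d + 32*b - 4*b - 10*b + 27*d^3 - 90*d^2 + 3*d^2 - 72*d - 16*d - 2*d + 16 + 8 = b^2*(-60*d - 60) + b*(123*d^2 + 141*d + 18) + 27*d^3 - 87*d^2 - 90*d + 24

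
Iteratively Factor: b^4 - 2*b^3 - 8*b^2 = (b)*(b^3 - 2*b^2 - 8*b) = b*(b - 4)*(b^2 + 2*b) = b^2*(b - 4)*(b + 2)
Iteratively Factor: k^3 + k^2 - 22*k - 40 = (k - 5)*(k^2 + 6*k + 8) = (k - 5)*(k + 2)*(k + 4)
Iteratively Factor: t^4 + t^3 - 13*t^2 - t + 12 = (t - 1)*(t^3 + 2*t^2 - 11*t - 12) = (t - 1)*(t + 1)*(t^2 + t - 12) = (t - 1)*(t + 1)*(t + 4)*(t - 3)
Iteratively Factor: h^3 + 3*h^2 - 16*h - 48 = (h - 4)*(h^2 + 7*h + 12) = (h - 4)*(h + 4)*(h + 3)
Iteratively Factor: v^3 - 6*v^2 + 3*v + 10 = (v - 2)*(v^2 - 4*v - 5) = (v - 2)*(v + 1)*(v - 5)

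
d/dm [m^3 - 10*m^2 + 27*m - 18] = 3*m^2 - 20*m + 27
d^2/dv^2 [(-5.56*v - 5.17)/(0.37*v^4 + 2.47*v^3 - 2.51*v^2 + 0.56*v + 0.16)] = (-9.133968*v^7 - 95.456004*v^6 - 314.290482*v^5 - 78.3408300000001*v^4 + 460.4614*v^3 - 208.295454*v^2 + 42.46344*v - 6.398816)/(0.050653*v^12 + 1.014429*v^11 + 5.741142*v^10 + 1.535881*v^9 - 35.81025*v^8 + 54.690165*v^7 - 34.259267*v^6 + 7.155144*v^5 + 2.018928*v^4 - 0.984064*v^3 - 0.04224*v^2 + 0.043008*v + 0.004096)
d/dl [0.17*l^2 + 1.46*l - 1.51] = 0.34*l + 1.46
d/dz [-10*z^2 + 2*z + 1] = 2 - 20*z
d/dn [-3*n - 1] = -3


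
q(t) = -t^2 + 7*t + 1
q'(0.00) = 7.00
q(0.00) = 1.00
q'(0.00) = 7.00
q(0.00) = 1.00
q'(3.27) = 0.46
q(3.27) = 13.20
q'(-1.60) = 10.20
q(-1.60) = -12.76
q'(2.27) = 2.46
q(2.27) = 11.74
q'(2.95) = 1.10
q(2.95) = 12.95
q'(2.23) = 2.54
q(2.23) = 11.64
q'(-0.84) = 8.68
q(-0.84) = -5.59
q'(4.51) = -2.02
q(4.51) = 12.23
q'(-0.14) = 7.28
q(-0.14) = 0.00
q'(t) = 7 - 2*t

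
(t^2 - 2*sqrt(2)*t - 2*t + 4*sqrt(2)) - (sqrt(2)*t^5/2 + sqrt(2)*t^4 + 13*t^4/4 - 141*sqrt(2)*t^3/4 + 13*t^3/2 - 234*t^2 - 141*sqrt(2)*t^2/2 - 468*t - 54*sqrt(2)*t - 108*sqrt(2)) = -sqrt(2)*t^5/2 - 13*t^4/4 - sqrt(2)*t^4 - 13*t^3/2 + 141*sqrt(2)*t^3/4 + 141*sqrt(2)*t^2/2 + 235*t^2 + 52*sqrt(2)*t + 466*t + 112*sqrt(2)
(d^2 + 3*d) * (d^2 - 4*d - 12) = d^4 - d^3 - 24*d^2 - 36*d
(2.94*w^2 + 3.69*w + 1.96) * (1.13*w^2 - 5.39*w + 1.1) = 3.3222*w^4 - 11.6769*w^3 - 14.4403*w^2 - 6.5054*w + 2.156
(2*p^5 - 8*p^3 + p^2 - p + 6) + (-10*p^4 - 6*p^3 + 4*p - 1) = 2*p^5 - 10*p^4 - 14*p^3 + p^2 + 3*p + 5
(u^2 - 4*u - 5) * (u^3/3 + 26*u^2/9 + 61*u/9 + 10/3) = u^5/3 + 14*u^4/9 - 58*u^3/9 - 344*u^2/9 - 425*u/9 - 50/3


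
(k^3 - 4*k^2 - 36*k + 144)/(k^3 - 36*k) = (k - 4)/k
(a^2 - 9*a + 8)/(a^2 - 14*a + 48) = (a - 1)/(a - 6)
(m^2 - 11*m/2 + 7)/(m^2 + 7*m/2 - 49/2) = (m - 2)/(m + 7)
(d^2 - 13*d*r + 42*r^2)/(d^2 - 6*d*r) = (d - 7*r)/d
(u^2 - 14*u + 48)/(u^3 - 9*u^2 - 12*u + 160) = (u - 6)/(u^2 - u - 20)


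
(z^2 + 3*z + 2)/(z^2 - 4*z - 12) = (z + 1)/(z - 6)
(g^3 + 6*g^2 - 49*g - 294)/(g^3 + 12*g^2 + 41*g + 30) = (g^2 - 49)/(g^2 + 6*g + 5)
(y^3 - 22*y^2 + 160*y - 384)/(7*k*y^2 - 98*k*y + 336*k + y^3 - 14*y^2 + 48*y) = (y - 8)/(7*k + y)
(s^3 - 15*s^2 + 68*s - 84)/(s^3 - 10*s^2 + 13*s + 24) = (s^3 - 15*s^2 + 68*s - 84)/(s^3 - 10*s^2 + 13*s + 24)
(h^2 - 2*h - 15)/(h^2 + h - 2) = (h^2 - 2*h - 15)/(h^2 + h - 2)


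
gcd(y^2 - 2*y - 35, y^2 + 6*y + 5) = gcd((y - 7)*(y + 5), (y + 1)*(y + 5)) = y + 5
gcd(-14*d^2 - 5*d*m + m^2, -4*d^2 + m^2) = 2*d + m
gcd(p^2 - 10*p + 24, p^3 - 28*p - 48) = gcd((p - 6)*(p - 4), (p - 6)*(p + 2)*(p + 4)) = p - 6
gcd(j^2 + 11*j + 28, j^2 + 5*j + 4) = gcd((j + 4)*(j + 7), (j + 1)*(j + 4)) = j + 4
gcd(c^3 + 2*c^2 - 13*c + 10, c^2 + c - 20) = c + 5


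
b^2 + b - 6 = (b - 2)*(b + 3)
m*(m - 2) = m^2 - 2*m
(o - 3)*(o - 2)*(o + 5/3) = o^3 - 10*o^2/3 - 7*o/3 + 10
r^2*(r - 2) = r^3 - 2*r^2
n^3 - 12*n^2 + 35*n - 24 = (n - 8)*(n - 3)*(n - 1)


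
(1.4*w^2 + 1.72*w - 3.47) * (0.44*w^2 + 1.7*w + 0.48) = 0.616*w^4 + 3.1368*w^3 + 2.0692*w^2 - 5.0734*w - 1.6656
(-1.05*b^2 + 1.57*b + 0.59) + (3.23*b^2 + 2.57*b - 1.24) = 2.18*b^2 + 4.14*b - 0.65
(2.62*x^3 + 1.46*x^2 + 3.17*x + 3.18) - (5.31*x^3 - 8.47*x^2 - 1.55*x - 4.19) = -2.69*x^3 + 9.93*x^2 + 4.72*x + 7.37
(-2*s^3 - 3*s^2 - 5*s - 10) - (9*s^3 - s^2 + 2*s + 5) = -11*s^3 - 2*s^2 - 7*s - 15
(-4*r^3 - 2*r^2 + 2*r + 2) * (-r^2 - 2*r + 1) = 4*r^5 + 10*r^4 - 2*r^3 - 8*r^2 - 2*r + 2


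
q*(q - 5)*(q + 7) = q^3 + 2*q^2 - 35*q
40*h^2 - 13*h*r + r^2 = (-8*h + r)*(-5*h + r)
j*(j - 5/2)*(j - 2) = j^3 - 9*j^2/2 + 5*j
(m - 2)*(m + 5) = m^2 + 3*m - 10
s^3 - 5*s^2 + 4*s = s*(s - 4)*(s - 1)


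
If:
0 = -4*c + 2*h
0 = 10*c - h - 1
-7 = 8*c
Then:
No Solution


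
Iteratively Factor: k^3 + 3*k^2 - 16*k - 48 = (k - 4)*(k^2 + 7*k + 12) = (k - 4)*(k + 3)*(k + 4)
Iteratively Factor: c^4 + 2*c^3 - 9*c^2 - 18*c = (c + 2)*(c^3 - 9*c) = (c - 3)*(c + 2)*(c^2 + 3*c) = (c - 3)*(c + 2)*(c + 3)*(c)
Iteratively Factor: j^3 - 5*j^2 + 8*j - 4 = (j - 1)*(j^2 - 4*j + 4) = (j - 2)*(j - 1)*(j - 2)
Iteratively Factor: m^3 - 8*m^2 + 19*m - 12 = (m - 3)*(m^2 - 5*m + 4) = (m - 3)*(m - 1)*(m - 4)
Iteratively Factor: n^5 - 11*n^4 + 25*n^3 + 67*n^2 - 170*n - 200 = (n - 4)*(n^4 - 7*n^3 - 3*n^2 + 55*n + 50) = (n - 4)*(n + 1)*(n^3 - 8*n^2 + 5*n + 50) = (n - 5)*(n - 4)*(n + 1)*(n^2 - 3*n - 10) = (n - 5)*(n - 4)*(n + 1)*(n + 2)*(n - 5)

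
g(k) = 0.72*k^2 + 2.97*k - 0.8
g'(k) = 1.44*k + 2.97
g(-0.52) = -2.15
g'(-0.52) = 2.22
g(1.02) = 2.98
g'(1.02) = 4.44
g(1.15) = 3.57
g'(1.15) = 4.63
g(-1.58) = -3.70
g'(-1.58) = 0.69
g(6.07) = 43.76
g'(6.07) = 11.71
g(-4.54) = 0.56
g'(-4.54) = -3.57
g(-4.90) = 1.93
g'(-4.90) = -4.09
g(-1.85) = -3.83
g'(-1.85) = 0.31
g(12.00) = 138.52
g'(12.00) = 20.25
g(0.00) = -0.80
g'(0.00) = 2.97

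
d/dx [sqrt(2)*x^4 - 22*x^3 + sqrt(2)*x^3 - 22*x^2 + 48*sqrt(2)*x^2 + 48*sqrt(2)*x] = 4*sqrt(2)*x^3 - 66*x^2 + 3*sqrt(2)*x^2 - 44*x + 96*sqrt(2)*x + 48*sqrt(2)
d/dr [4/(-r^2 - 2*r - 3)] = 8*(r + 1)/(r^2 + 2*r + 3)^2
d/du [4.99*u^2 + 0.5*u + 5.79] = 9.98*u + 0.5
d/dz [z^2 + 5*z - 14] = 2*z + 5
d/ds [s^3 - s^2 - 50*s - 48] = 3*s^2 - 2*s - 50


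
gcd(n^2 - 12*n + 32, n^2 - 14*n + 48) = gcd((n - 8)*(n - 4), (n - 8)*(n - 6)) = n - 8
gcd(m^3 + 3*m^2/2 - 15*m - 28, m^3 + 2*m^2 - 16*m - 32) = m^2 - 2*m - 8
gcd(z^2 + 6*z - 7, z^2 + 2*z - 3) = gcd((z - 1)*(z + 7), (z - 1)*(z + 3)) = z - 1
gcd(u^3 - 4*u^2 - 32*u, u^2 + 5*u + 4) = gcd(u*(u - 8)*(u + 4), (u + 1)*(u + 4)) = u + 4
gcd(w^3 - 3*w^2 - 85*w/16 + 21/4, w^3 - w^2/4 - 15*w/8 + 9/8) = w - 3/4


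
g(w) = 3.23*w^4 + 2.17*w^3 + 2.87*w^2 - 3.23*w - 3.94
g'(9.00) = 9994.42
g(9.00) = 22973.42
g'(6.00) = 3056.29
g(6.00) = 4734.80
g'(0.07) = -2.79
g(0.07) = -4.15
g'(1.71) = 90.22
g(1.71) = 37.40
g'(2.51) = 256.50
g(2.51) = 168.55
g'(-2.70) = -225.57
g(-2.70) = 154.65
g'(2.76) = 333.84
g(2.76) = 242.06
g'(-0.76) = -9.50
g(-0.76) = 0.30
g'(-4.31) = -941.45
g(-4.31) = 1004.14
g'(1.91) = 121.51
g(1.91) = 58.47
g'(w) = 12.92*w^3 + 6.51*w^2 + 5.74*w - 3.23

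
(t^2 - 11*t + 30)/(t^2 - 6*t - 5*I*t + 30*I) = (t - 5)/(t - 5*I)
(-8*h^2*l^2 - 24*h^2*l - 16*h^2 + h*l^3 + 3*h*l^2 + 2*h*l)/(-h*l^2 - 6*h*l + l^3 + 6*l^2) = h*(8*h*l^2 + 24*h*l + 16*h - l^3 - 3*l^2 - 2*l)/(l*(h*l + 6*h - l^2 - 6*l))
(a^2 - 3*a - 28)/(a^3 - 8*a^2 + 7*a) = (a + 4)/(a*(a - 1))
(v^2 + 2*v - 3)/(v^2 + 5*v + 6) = (v - 1)/(v + 2)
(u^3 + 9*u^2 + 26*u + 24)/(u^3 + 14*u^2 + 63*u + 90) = (u^2 + 6*u + 8)/(u^2 + 11*u + 30)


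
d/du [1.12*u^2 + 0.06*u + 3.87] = 2.24*u + 0.06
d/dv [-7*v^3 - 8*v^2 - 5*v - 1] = -21*v^2 - 16*v - 5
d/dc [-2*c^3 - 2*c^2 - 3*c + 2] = -6*c^2 - 4*c - 3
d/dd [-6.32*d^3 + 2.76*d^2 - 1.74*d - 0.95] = -18.96*d^2 + 5.52*d - 1.74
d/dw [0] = 0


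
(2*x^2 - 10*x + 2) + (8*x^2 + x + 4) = 10*x^2 - 9*x + 6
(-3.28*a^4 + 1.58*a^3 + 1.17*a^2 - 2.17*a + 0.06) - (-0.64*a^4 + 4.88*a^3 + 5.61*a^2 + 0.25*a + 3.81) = -2.64*a^4 - 3.3*a^3 - 4.44*a^2 - 2.42*a - 3.75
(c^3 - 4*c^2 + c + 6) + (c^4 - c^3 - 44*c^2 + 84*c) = c^4 - 48*c^2 + 85*c + 6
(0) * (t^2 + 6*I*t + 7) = 0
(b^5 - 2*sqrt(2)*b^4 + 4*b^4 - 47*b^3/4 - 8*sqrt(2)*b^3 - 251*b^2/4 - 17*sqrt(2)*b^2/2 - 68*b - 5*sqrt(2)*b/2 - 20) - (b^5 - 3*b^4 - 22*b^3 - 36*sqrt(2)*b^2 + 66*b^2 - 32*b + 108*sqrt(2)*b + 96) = -2*sqrt(2)*b^4 + 7*b^4 - 8*sqrt(2)*b^3 + 41*b^3/4 - 515*b^2/4 + 55*sqrt(2)*b^2/2 - 221*sqrt(2)*b/2 - 36*b - 116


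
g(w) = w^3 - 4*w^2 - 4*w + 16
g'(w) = 3*w^2 - 8*w - 4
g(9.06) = 395.10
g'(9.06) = 169.77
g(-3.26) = -48.12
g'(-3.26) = 53.96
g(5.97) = 62.33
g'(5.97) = 55.16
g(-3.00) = -35.00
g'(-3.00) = 47.00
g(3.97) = -0.35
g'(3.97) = 11.52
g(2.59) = -3.82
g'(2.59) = -4.60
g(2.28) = -2.06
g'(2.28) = -6.64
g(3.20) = -4.99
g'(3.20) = 1.12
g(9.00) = 385.00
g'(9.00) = 167.00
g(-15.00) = -4199.00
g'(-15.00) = 791.00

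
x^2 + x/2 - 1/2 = (x - 1/2)*(x + 1)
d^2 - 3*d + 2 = (d - 2)*(d - 1)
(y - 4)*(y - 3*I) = y^2 - 4*y - 3*I*y + 12*I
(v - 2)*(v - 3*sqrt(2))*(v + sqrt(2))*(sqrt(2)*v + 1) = sqrt(2)*v^4 - 3*v^3 - 2*sqrt(2)*v^3 - 8*sqrt(2)*v^2 + 6*v^2 - 6*v + 16*sqrt(2)*v + 12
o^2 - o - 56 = (o - 8)*(o + 7)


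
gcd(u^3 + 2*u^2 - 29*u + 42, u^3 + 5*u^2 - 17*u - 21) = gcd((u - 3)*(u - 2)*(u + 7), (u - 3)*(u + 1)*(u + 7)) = u^2 + 4*u - 21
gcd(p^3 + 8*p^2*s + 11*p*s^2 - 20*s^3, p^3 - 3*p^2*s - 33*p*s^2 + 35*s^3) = p^2 + 4*p*s - 5*s^2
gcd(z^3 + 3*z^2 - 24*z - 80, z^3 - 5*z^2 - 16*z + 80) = z^2 - z - 20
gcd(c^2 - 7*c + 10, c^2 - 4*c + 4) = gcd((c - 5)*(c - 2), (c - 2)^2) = c - 2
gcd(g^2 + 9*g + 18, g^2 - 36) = g + 6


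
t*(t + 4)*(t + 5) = t^3 + 9*t^2 + 20*t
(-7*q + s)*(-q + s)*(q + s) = 7*q^3 - q^2*s - 7*q*s^2 + s^3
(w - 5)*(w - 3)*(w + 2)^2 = w^4 - 4*w^3 - 13*w^2 + 28*w + 60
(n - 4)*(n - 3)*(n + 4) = n^3 - 3*n^2 - 16*n + 48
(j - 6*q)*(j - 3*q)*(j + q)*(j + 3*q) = j^4 - 5*j^3*q - 15*j^2*q^2 + 45*j*q^3 + 54*q^4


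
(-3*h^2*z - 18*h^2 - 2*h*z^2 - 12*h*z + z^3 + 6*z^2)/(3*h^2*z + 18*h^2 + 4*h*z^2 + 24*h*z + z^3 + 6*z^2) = (-3*h + z)/(3*h + z)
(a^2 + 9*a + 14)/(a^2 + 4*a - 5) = (a^2 + 9*a + 14)/(a^2 + 4*a - 5)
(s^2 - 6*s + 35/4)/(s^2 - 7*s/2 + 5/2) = (s - 7/2)/(s - 1)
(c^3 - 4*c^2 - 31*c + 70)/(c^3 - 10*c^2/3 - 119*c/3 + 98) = 3*(c^2 + 3*c - 10)/(3*c^2 + 11*c - 42)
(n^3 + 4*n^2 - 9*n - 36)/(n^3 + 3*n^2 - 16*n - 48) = (n - 3)/(n - 4)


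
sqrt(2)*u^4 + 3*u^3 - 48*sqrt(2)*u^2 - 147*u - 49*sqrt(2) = (u - 7)*(u + 7)*(u + sqrt(2))*(sqrt(2)*u + 1)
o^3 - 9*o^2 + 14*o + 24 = (o - 6)*(o - 4)*(o + 1)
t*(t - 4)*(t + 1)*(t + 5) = t^4 + 2*t^3 - 19*t^2 - 20*t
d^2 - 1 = (d - 1)*(d + 1)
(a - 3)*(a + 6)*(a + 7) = a^3 + 10*a^2 + 3*a - 126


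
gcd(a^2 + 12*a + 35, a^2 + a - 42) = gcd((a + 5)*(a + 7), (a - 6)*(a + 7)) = a + 7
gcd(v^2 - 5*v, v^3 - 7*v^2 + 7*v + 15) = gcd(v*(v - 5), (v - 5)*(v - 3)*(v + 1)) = v - 5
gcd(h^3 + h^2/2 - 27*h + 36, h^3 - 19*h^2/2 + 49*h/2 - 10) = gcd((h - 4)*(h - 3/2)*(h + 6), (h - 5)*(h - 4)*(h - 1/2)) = h - 4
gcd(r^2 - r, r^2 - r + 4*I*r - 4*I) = r - 1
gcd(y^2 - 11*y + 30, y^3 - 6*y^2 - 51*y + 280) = y - 5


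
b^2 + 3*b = b*(b + 3)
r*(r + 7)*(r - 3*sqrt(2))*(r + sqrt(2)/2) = r^4 - 5*sqrt(2)*r^3/2 + 7*r^3 - 35*sqrt(2)*r^2/2 - 3*r^2 - 21*r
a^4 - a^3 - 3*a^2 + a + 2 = (a - 2)*(a - 1)*(a + 1)^2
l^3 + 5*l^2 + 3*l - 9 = (l - 1)*(l + 3)^2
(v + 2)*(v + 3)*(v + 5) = v^3 + 10*v^2 + 31*v + 30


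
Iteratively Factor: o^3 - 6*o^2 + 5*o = (o - 1)*(o^2 - 5*o) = (o - 5)*(o - 1)*(o)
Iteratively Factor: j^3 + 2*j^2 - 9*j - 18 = (j - 3)*(j^2 + 5*j + 6) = (j - 3)*(j + 2)*(j + 3)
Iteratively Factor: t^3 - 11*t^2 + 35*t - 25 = (t - 5)*(t^2 - 6*t + 5) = (t - 5)*(t - 1)*(t - 5)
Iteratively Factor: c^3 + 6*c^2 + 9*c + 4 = (c + 1)*(c^2 + 5*c + 4) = (c + 1)*(c + 4)*(c + 1)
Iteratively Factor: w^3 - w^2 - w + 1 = (w - 1)*(w^2 - 1) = (w - 1)^2*(w + 1)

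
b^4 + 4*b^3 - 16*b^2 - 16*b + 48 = (b - 2)^2*(b + 2)*(b + 6)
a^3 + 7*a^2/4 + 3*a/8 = a*(a + 1/4)*(a + 3/2)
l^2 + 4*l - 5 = (l - 1)*(l + 5)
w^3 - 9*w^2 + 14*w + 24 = (w - 6)*(w - 4)*(w + 1)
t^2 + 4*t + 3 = (t + 1)*(t + 3)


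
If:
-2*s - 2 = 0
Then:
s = -1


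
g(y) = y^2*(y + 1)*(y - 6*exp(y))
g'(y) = y^2*(1 - 6*exp(y))*(y + 1) + y^2*(y - 6*exp(y)) + 2*y*(y + 1)*(y - 6*exp(y)) = y*(-6*y^2*exp(y) + 4*y^2 - 24*y*exp(y) + 3*y - 12*exp(y))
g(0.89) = -20.54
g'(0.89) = -77.40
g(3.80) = -18326.59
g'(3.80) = -31984.27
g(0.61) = -6.25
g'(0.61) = -30.39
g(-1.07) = 0.25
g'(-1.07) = -3.97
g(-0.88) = -0.31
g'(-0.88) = -2.04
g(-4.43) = 303.01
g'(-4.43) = -287.64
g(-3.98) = 193.17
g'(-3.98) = -203.80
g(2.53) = -1644.73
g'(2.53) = -3445.40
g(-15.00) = 47250.01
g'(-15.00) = -12825.00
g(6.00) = -608472.34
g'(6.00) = -899481.07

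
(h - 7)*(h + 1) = h^2 - 6*h - 7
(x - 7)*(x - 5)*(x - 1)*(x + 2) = x^4 - 11*x^3 + 21*x^2 + 59*x - 70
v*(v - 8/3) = v^2 - 8*v/3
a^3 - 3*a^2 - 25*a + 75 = (a - 5)*(a - 3)*(a + 5)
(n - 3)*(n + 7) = n^2 + 4*n - 21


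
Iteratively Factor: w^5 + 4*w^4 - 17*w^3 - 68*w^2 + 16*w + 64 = (w - 1)*(w^4 + 5*w^3 - 12*w^2 - 80*w - 64) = (w - 4)*(w - 1)*(w^3 + 9*w^2 + 24*w + 16) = (w - 4)*(w - 1)*(w + 4)*(w^2 + 5*w + 4) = (w - 4)*(w - 1)*(w + 1)*(w + 4)*(w + 4)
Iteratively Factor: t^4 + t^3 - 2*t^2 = (t)*(t^3 + t^2 - 2*t) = t*(t + 2)*(t^2 - t) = t^2*(t + 2)*(t - 1)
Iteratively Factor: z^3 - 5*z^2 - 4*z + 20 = (z + 2)*(z^2 - 7*z + 10) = (z - 5)*(z + 2)*(z - 2)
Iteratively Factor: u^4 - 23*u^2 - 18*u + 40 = (u + 2)*(u^3 - 2*u^2 - 19*u + 20) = (u - 1)*(u + 2)*(u^2 - u - 20) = (u - 1)*(u + 2)*(u + 4)*(u - 5)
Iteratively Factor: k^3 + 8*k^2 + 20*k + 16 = (k + 4)*(k^2 + 4*k + 4) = (k + 2)*(k + 4)*(k + 2)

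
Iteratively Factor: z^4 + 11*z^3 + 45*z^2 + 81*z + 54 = (z + 3)*(z^3 + 8*z^2 + 21*z + 18) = (z + 2)*(z + 3)*(z^2 + 6*z + 9) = (z + 2)*(z + 3)^2*(z + 3)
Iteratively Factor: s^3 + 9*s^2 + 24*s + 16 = (s + 1)*(s^2 + 8*s + 16) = (s + 1)*(s + 4)*(s + 4)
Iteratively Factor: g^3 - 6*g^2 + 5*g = (g - 1)*(g^2 - 5*g) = g*(g - 1)*(g - 5)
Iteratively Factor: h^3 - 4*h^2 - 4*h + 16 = (h - 4)*(h^2 - 4) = (h - 4)*(h + 2)*(h - 2)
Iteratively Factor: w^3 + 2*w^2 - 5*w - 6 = (w + 3)*(w^2 - w - 2) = (w + 1)*(w + 3)*(w - 2)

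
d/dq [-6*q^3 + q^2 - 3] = 2*q*(1 - 9*q)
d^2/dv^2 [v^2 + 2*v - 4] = 2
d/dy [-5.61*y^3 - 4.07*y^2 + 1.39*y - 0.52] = -16.83*y^2 - 8.14*y + 1.39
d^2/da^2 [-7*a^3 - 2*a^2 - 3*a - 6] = -42*a - 4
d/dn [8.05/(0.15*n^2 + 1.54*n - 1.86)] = (-2.415*n - 12.397)/(0.15*n^2 + 1.54*n - 1.86)^2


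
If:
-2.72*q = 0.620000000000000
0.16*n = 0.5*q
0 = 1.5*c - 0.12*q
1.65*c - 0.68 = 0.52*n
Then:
No Solution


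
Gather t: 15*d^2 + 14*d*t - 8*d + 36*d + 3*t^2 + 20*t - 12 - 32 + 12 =15*d^2 + 28*d + 3*t^2 + t*(14*d + 20) - 32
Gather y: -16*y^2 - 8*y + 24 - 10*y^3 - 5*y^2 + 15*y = -10*y^3 - 21*y^2 + 7*y + 24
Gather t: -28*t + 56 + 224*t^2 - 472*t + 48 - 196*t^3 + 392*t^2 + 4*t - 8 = -196*t^3 + 616*t^2 - 496*t + 96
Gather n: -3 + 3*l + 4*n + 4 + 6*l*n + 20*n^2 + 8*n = 3*l + 20*n^2 + n*(6*l + 12) + 1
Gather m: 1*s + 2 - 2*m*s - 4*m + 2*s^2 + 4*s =m*(-2*s - 4) + 2*s^2 + 5*s + 2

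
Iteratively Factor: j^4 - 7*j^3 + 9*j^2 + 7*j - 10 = (j - 2)*(j^3 - 5*j^2 - j + 5) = (j - 2)*(j + 1)*(j^2 - 6*j + 5) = (j - 2)*(j - 1)*(j + 1)*(j - 5)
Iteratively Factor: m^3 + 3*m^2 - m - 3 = (m + 1)*(m^2 + 2*m - 3) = (m + 1)*(m + 3)*(m - 1)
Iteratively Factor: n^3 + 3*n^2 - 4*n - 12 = (n - 2)*(n^2 + 5*n + 6) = (n - 2)*(n + 2)*(n + 3)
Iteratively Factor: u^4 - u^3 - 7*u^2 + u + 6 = (u - 3)*(u^3 + 2*u^2 - u - 2) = (u - 3)*(u + 2)*(u^2 - 1) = (u - 3)*(u + 1)*(u + 2)*(u - 1)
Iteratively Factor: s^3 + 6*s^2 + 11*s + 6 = (s + 1)*(s^2 + 5*s + 6) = (s + 1)*(s + 2)*(s + 3)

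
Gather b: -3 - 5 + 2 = -6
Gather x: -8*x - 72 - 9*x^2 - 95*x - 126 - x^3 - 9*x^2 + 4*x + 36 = -x^3 - 18*x^2 - 99*x - 162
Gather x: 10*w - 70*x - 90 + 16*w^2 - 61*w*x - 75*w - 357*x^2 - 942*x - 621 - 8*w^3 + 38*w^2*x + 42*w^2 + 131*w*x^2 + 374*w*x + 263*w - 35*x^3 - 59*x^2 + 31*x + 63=-8*w^3 + 58*w^2 + 198*w - 35*x^3 + x^2*(131*w - 416) + x*(38*w^2 + 313*w - 981) - 648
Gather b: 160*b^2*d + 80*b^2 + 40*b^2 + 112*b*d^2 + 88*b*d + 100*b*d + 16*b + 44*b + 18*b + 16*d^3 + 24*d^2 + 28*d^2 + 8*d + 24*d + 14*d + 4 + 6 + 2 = b^2*(160*d + 120) + b*(112*d^2 + 188*d + 78) + 16*d^3 + 52*d^2 + 46*d + 12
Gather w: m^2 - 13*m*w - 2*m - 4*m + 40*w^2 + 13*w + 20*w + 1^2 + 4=m^2 - 6*m + 40*w^2 + w*(33 - 13*m) + 5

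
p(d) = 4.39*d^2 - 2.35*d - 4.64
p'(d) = 8.78*d - 2.35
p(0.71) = -4.10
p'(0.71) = 3.88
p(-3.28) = 50.30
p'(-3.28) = -31.15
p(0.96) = -2.85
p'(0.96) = 6.08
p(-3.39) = 53.78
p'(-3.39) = -32.11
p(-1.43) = 7.70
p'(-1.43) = -14.91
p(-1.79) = 13.63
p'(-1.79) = -18.07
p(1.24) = -0.80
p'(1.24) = 8.54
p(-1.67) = 11.53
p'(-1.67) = -17.01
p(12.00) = 599.32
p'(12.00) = 103.01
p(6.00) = 139.30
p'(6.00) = 50.33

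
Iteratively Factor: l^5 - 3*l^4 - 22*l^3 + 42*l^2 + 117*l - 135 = (l + 3)*(l^4 - 6*l^3 - 4*l^2 + 54*l - 45) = (l - 1)*(l + 3)*(l^3 - 5*l^2 - 9*l + 45) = (l - 1)*(l + 3)^2*(l^2 - 8*l + 15) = (l - 5)*(l - 1)*(l + 3)^2*(l - 3)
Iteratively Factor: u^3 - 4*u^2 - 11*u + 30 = (u - 2)*(u^2 - 2*u - 15) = (u - 2)*(u + 3)*(u - 5)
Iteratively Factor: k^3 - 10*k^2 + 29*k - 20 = (k - 1)*(k^2 - 9*k + 20) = (k - 4)*(k - 1)*(k - 5)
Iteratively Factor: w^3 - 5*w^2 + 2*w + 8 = (w + 1)*(w^2 - 6*w + 8) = (w - 2)*(w + 1)*(w - 4)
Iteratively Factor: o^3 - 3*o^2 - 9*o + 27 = (o - 3)*(o^2 - 9) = (o - 3)^2*(o + 3)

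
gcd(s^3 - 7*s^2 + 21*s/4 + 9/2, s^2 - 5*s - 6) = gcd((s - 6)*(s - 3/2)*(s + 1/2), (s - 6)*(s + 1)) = s - 6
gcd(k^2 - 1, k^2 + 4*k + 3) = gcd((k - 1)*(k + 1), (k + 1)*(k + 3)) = k + 1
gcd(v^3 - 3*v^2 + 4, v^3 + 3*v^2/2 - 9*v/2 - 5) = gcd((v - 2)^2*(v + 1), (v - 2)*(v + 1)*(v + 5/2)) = v^2 - v - 2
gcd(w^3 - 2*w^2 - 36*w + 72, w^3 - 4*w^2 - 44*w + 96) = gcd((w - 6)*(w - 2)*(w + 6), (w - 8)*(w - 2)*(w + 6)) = w^2 + 4*w - 12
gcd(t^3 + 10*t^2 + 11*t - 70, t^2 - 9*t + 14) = t - 2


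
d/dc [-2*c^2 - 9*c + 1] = -4*c - 9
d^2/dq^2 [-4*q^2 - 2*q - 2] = -8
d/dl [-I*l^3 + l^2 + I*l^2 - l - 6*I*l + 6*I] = -3*I*l^2 + 2*l*(1 + I) - 1 - 6*I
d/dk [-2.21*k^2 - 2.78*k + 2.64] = -4.42*k - 2.78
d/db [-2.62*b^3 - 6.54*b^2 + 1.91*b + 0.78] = -7.86*b^2 - 13.08*b + 1.91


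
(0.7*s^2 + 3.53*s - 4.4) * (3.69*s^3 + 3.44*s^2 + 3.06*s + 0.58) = 2.583*s^5 + 15.4337*s^4 - 1.9508*s^3 - 3.9282*s^2 - 11.4166*s - 2.552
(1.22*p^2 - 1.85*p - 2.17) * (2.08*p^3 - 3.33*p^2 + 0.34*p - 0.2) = 2.5376*p^5 - 7.9106*p^4 + 2.0617*p^3 + 6.3531*p^2 - 0.3678*p + 0.434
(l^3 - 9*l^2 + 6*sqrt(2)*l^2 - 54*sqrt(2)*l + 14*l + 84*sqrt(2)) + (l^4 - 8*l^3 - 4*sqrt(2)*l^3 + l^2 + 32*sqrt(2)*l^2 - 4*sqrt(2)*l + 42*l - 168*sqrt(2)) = l^4 - 7*l^3 - 4*sqrt(2)*l^3 - 8*l^2 + 38*sqrt(2)*l^2 - 58*sqrt(2)*l + 56*l - 84*sqrt(2)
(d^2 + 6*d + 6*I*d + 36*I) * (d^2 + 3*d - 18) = d^4 + 9*d^3 + 6*I*d^3 + 54*I*d^2 - 108*d - 648*I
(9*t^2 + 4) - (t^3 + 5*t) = -t^3 + 9*t^2 - 5*t + 4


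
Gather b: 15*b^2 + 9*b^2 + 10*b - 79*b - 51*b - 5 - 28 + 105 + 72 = 24*b^2 - 120*b + 144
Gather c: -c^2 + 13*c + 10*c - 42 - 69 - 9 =-c^2 + 23*c - 120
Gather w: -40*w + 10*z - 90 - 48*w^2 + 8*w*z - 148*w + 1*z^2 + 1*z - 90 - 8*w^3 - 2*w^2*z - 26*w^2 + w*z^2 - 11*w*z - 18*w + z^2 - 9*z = -8*w^3 + w^2*(-2*z - 74) + w*(z^2 - 3*z - 206) + 2*z^2 + 2*z - 180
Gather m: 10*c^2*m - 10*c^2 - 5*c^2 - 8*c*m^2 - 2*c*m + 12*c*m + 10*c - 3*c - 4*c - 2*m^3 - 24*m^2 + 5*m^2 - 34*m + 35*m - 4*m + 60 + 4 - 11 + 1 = -15*c^2 + 3*c - 2*m^3 + m^2*(-8*c - 19) + m*(10*c^2 + 10*c - 3) + 54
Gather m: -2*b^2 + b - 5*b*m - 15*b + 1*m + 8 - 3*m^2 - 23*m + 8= -2*b^2 - 14*b - 3*m^2 + m*(-5*b - 22) + 16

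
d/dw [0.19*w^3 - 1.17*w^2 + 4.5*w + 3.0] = 0.57*w^2 - 2.34*w + 4.5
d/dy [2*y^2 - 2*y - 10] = 4*y - 2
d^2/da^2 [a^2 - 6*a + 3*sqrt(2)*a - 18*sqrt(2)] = 2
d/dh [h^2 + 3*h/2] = 2*h + 3/2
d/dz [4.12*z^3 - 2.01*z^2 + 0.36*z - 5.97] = 12.36*z^2 - 4.02*z + 0.36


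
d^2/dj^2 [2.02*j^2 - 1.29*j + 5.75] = 4.04000000000000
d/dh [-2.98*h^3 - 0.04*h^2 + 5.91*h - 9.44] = -8.94*h^2 - 0.08*h + 5.91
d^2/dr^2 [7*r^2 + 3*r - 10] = 14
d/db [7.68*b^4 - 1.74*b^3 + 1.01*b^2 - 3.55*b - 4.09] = 30.72*b^3 - 5.22*b^2 + 2.02*b - 3.55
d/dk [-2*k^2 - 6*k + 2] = -4*k - 6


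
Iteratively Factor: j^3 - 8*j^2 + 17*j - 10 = (j - 2)*(j^2 - 6*j + 5) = (j - 5)*(j - 2)*(j - 1)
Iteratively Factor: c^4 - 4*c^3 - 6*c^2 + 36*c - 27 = (c - 1)*(c^3 - 3*c^2 - 9*c + 27) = (c - 1)*(c + 3)*(c^2 - 6*c + 9) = (c - 3)*(c - 1)*(c + 3)*(c - 3)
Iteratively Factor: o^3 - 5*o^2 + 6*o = (o - 3)*(o^2 - 2*o) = o*(o - 3)*(o - 2)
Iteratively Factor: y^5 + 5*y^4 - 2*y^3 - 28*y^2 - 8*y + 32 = (y - 1)*(y^4 + 6*y^3 + 4*y^2 - 24*y - 32) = (y - 2)*(y - 1)*(y^3 + 8*y^2 + 20*y + 16) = (y - 2)*(y - 1)*(y + 4)*(y^2 + 4*y + 4) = (y - 2)*(y - 1)*(y + 2)*(y + 4)*(y + 2)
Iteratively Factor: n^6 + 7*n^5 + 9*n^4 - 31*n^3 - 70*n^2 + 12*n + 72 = (n + 3)*(n^5 + 4*n^4 - 3*n^3 - 22*n^2 - 4*n + 24) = (n - 1)*(n + 3)*(n^4 + 5*n^3 + 2*n^2 - 20*n - 24) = (n - 1)*(n + 3)^2*(n^3 + 2*n^2 - 4*n - 8) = (n - 2)*(n - 1)*(n + 3)^2*(n^2 + 4*n + 4) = (n - 2)*(n - 1)*(n + 2)*(n + 3)^2*(n + 2)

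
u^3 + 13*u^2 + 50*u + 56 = (u + 2)*(u + 4)*(u + 7)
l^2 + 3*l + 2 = (l + 1)*(l + 2)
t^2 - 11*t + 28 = (t - 7)*(t - 4)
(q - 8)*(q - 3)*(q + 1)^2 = q^4 - 9*q^3 + 3*q^2 + 37*q + 24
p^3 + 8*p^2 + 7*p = p*(p + 1)*(p + 7)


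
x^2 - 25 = (x - 5)*(x + 5)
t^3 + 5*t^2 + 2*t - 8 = (t - 1)*(t + 2)*(t + 4)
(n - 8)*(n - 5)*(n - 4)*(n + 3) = n^4 - 14*n^3 + 41*n^2 + 116*n - 480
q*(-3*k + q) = -3*k*q + q^2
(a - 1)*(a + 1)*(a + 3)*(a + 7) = a^4 + 10*a^3 + 20*a^2 - 10*a - 21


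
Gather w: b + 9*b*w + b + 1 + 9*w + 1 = 2*b + w*(9*b + 9) + 2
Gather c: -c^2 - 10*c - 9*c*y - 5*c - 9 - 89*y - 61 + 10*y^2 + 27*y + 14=-c^2 + c*(-9*y - 15) + 10*y^2 - 62*y - 56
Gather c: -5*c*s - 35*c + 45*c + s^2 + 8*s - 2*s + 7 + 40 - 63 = c*(10 - 5*s) + s^2 + 6*s - 16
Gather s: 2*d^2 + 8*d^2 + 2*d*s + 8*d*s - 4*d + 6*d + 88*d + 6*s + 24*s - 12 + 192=10*d^2 + 90*d + s*(10*d + 30) + 180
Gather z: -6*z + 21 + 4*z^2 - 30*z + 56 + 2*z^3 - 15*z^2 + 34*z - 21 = 2*z^3 - 11*z^2 - 2*z + 56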